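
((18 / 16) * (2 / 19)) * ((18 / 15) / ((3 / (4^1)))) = 18 / 95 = 0.19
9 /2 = 4.50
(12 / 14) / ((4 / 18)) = 27 / 7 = 3.86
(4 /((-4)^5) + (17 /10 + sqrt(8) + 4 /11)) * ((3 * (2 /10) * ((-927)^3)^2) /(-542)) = -1903705039559004867 * sqrt(2) /1355 - 55209349852250700147867 /38156800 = -3433804268954131.16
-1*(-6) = 6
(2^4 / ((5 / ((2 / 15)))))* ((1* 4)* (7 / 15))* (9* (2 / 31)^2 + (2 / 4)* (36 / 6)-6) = -2.36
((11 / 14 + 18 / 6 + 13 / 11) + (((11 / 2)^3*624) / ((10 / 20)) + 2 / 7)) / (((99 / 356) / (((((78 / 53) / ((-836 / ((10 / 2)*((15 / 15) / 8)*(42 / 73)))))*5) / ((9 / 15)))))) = -243401994875 / 61795668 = -3938.82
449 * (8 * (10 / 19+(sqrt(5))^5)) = 35920 / 19+89800 * sqrt(5) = 202689.43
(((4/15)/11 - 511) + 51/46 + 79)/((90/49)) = -160243769/683100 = -234.58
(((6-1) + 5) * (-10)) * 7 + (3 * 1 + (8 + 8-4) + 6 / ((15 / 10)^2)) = -2047 / 3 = -682.33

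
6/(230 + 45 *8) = 3/295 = 0.01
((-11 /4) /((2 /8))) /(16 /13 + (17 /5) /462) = -8.88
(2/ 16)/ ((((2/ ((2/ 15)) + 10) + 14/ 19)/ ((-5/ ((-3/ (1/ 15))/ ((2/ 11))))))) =0.00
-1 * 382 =-382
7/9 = 0.78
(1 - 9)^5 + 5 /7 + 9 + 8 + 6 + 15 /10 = -458399 /14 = -32742.79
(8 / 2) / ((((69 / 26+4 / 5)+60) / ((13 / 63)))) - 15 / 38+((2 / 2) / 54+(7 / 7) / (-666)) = -0.36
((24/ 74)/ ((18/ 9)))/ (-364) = -3/ 6734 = -0.00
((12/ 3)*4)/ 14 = 1.14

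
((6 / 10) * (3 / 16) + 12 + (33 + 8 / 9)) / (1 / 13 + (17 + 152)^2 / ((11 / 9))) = 4736303 / 2405986560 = 0.00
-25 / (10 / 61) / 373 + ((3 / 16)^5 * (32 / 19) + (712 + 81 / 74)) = 6123678805035 / 8592392192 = 712.69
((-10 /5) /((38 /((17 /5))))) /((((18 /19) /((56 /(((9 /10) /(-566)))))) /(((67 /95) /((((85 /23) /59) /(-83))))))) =-239186795792 /38475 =-6216680.85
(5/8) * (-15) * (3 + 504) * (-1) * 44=418275/2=209137.50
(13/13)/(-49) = -1/49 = -0.02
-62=-62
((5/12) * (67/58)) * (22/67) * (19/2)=1045/696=1.50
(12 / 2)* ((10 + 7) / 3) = 34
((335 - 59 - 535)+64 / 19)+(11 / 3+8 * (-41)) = -33058 / 57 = -579.96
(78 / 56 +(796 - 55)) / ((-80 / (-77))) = 228657 / 320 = 714.55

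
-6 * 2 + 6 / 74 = -441 / 37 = -11.92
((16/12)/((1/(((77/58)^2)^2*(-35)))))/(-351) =1230356435/2979067572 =0.41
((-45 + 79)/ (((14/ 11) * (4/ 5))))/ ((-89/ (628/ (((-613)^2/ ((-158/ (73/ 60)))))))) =1391616600/ 17089598351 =0.08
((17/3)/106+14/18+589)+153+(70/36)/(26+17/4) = 85755401/115434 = 742.90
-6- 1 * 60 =-66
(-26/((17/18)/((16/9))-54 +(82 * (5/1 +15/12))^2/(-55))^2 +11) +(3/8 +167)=178.37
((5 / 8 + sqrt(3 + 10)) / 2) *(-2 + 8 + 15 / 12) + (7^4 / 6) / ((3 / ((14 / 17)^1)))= 29 *sqrt(13) / 8 + 1097833 / 9792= 125.19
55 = 55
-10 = -10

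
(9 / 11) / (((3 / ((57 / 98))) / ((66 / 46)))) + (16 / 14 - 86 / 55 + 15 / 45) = 52123 / 371910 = 0.14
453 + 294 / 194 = 44088 / 97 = 454.52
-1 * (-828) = 828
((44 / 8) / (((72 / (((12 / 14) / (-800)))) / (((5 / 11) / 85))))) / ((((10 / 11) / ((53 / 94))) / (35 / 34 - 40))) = 30899 / 2920888320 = 0.00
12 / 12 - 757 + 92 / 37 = -27880 / 37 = -753.51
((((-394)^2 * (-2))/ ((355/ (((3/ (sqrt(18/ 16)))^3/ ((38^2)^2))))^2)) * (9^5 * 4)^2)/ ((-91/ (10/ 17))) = 69283131299025408/ 662225382875682535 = 0.10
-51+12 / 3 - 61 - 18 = -126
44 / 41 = 1.07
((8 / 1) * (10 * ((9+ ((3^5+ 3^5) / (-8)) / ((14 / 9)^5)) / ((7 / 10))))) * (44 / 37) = 1378508175 / 4353013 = 316.68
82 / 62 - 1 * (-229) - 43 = 5807 / 31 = 187.32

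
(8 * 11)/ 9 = 88/ 9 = 9.78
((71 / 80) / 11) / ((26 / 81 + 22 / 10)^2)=2329155 / 183469616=0.01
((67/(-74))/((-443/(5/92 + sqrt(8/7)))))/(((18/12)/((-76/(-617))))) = 0.00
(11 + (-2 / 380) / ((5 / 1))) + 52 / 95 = 10969 / 950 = 11.55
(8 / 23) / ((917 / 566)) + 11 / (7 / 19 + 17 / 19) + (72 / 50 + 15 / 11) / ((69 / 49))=1519236769 / 139200600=10.91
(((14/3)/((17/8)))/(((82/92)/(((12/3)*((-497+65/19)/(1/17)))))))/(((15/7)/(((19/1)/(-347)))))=2113.09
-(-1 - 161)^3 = 4251528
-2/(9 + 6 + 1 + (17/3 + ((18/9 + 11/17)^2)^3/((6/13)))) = -289650828/111086837095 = -0.00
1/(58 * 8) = 1/464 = 0.00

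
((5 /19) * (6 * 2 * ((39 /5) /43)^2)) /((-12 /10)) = -3042 /35131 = -0.09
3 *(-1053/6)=-526.50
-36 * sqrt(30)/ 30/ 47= -6 * sqrt(30)/ 235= -0.14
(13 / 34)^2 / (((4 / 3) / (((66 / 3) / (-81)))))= -1859 / 62424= -0.03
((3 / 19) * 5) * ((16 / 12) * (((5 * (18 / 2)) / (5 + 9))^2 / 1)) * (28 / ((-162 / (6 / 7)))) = -1500 / 931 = -1.61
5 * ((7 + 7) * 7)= 490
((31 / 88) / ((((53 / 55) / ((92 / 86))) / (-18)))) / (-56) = 32085 / 255248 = 0.13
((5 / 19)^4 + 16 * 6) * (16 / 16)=12511441 / 130321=96.00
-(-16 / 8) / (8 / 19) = 19 / 4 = 4.75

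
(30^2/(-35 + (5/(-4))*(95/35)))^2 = 1016064/1849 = 549.52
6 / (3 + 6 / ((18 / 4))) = 18 / 13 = 1.38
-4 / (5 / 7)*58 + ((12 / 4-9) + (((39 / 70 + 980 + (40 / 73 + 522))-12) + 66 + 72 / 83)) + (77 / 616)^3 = 133243270497 / 108577280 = 1227.17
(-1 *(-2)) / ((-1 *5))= -2 / 5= -0.40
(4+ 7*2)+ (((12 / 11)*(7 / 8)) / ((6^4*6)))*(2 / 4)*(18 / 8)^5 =25957359 / 1441792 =18.00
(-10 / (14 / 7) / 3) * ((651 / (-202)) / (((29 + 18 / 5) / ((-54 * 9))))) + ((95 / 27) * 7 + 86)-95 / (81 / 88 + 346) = 410915294764 / 13570171029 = 30.28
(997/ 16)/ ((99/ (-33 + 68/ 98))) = -1578251/ 77616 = -20.33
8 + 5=13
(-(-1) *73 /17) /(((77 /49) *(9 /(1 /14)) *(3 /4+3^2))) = 146 /65637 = 0.00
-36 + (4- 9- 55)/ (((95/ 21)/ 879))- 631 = -12325.32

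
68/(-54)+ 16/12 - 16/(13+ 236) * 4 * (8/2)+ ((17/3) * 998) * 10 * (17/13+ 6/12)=2978268676/29133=102230.07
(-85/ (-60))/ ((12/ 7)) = 119/ 144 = 0.83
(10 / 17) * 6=60 / 17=3.53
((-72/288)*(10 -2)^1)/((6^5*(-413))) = 1/1605744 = 0.00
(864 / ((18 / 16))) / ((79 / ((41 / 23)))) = 31488 / 1817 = 17.33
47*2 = 94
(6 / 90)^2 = 1 / 225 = 0.00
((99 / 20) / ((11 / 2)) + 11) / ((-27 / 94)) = -5593 / 135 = -41.43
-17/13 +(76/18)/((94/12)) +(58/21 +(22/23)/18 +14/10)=15255983/4426695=3.45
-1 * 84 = -84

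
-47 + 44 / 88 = -93 / 2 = -46.50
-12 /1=-12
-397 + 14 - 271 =-654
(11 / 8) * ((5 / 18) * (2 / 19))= 55 / 1368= 0.04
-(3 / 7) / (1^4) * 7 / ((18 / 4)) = -2 / 3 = -0.67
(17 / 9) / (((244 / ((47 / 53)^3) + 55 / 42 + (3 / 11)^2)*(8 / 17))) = 1494947377 / 130827429300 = 0.01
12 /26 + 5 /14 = 149 /182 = 0.82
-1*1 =-1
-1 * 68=-68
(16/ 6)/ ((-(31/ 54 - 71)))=144/ 3803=0.04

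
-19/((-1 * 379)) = 19/379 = 0.05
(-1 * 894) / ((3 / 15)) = -4470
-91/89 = -1.02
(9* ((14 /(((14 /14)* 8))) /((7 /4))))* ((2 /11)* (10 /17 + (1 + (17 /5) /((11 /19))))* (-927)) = -116401536 /10285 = -11317.60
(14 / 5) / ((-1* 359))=-14 / 1795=-0.01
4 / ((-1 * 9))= -4 / 9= -0.44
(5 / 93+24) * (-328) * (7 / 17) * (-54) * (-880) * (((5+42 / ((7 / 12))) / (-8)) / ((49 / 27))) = 431480792160 / 527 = 818749131.23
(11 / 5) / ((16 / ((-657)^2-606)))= 4741473 / 80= 59268.41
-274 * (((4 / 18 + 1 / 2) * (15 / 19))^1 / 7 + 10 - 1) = -992839 / 399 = -2488.32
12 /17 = 0.71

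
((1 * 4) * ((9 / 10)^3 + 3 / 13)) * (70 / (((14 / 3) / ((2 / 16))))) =37431 / 5200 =7.20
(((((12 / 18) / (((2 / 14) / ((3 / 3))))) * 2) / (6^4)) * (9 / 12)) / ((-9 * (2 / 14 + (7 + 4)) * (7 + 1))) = -49 / 7278336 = -0.00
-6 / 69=-2 / 23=-0.09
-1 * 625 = -625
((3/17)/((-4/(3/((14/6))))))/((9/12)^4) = -64/357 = -0.18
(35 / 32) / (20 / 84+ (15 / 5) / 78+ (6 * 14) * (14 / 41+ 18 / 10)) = 1958775 / 322644016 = 0.01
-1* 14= -14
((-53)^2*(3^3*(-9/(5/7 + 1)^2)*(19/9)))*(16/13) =-7845537/13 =-603502.85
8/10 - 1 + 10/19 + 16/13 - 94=-114167/1235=-92.44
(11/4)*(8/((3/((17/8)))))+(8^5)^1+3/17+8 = 6689519/204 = 32791.76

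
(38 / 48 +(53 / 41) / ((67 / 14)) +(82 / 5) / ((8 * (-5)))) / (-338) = -1074263 / 557091600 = -0.00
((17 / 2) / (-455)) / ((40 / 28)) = -0.01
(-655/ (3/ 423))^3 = -787736987638875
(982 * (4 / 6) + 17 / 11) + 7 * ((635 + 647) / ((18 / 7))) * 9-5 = 1057987 / 33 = 32060.21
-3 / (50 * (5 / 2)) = -3 / 125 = -0.02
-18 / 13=-1.38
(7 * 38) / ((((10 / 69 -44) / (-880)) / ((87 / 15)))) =30957.97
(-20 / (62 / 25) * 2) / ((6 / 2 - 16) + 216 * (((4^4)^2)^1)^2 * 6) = -500 / 172554606083693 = -0.00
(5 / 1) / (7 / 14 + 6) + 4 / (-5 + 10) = 1.57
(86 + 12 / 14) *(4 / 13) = 2432 / 91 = 26.73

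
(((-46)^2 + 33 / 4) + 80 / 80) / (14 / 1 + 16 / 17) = 144517 / 1016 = 142.24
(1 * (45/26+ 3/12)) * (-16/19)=-1.67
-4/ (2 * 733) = -2/ 733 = -0.00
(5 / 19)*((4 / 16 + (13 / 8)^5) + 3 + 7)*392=173255425 / 77824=2226.25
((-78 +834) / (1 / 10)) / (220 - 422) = -3780 / 101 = -37.43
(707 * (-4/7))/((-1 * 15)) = 404/15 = 26.93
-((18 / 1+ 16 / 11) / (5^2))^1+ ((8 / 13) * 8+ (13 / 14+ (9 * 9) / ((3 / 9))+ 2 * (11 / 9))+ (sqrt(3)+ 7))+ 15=274.25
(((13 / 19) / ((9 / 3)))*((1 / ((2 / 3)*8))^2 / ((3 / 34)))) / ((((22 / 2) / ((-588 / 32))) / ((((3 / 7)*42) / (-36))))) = 32487 / 428032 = 0.08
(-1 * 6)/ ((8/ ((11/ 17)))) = -33/ 68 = -0.49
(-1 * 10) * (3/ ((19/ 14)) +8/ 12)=-1640/ 57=-28.77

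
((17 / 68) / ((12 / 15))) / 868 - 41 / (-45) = 569633 / 624960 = 0.91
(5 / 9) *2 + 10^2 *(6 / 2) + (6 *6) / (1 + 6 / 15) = 20590 / 63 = 326.83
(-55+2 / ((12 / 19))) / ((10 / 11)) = -57.02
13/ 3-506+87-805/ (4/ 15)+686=-32969/ 12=-2747.42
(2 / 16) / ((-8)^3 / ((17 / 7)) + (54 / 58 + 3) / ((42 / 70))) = -493 / 805648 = -0.00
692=692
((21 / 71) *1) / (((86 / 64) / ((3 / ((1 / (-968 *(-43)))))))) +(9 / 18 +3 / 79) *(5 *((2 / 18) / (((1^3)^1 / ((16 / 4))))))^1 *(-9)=154107202 / 5609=27474.99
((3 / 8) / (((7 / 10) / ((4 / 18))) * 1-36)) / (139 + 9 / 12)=-10 / 122421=-0.00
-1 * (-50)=50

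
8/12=2/3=0.67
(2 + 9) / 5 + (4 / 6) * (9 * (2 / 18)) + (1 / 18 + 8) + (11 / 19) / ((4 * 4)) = 149911 / 13680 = 10.96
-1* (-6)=6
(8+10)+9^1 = 27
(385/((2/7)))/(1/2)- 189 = 2506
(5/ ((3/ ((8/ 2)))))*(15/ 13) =100/ 13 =7.69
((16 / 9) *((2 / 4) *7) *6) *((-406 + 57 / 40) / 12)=-113281 / 90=-1258.68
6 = 6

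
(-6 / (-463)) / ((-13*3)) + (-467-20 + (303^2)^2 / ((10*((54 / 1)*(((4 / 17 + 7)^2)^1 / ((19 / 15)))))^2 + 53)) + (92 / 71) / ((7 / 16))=-20984344027527084492573008 / 44923259698598233023799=-467.12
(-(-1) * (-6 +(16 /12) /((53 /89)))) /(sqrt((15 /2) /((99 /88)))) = -299 * sqrt(15) /795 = -1.46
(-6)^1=-6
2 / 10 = 0.20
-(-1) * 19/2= 19/2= 9.50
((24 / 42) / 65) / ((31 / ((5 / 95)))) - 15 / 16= -4019861 / 4287920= -0.94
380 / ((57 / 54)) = 360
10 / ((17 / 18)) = 180 / 17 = 10.59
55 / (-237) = -55 / 237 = -0.23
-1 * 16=-16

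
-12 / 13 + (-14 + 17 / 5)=-749 / 65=-11.52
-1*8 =-8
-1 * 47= -47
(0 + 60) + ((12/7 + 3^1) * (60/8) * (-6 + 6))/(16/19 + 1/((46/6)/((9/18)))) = 60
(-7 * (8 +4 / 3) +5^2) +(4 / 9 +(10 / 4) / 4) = -2827 / 72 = -39.26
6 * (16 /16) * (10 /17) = 60 /17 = 3.53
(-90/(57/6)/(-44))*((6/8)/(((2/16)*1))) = 270/209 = 1.29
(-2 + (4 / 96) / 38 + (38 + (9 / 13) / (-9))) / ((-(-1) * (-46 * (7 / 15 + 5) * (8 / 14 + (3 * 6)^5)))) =-2981419 / 39434770029824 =-0.00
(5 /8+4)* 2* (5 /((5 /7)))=259 /4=64.75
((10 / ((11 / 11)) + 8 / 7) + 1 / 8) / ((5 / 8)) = 631 / 35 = 18.03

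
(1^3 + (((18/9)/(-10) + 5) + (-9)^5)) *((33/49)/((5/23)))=-224068944/1225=-182913.42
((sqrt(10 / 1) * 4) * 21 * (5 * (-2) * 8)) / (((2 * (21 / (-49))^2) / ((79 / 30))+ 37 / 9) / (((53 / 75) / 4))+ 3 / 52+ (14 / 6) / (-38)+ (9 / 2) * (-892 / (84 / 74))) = 454050338560 * sqrt(10) / 237301200869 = 6.05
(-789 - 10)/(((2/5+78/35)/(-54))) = 755055/46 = 16414.24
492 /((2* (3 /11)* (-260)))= -451 /130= -3.47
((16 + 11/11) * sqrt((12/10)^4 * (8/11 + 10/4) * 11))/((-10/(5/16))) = -153 * sqrt(142)/400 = -4.56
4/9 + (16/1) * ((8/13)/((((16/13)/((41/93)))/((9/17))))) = 10964/4743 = 2.31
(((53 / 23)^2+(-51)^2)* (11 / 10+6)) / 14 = 48945199 / 37030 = 1321.77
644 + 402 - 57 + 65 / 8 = 7977 / 8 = 997.12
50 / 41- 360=-14710 / 41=-358.78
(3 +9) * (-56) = -672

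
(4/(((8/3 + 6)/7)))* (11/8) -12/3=23/52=0.44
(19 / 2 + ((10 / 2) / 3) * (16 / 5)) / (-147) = -89 / 882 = -0.10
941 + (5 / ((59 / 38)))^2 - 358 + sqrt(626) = sqrt(626) + 2065523 / 3481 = 618.39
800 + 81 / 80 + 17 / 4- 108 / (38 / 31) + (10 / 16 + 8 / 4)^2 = 4402211 / 6080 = 724.05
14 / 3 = 4.67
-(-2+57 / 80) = 103 / 80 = 1.29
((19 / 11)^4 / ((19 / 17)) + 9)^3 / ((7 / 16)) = 245147735570797568 / 21968998637047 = 11158.80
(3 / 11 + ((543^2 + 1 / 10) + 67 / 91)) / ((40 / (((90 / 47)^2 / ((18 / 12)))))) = 79689138957 / 4422418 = 18019.36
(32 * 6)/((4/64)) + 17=3089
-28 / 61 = -0.46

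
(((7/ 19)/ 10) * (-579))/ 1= -4053/ 190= -21.33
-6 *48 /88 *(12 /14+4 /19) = -3.49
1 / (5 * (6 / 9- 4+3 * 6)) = 3 / 220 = 0.01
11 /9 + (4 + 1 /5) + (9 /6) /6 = 1021 /180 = 5.67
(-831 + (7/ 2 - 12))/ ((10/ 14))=-11753/ 10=-1175.30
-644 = -644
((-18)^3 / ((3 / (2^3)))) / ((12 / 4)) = -5184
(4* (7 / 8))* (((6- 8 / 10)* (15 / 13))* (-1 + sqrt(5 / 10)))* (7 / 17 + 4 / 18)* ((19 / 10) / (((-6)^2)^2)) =-12901 / 660960 + 12901* sqrt(2) / 1321920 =-0.01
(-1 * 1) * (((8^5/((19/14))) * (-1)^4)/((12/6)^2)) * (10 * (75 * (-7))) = 602112000/19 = 31690105.26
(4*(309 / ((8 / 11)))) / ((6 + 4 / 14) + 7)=7931 / 62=127.92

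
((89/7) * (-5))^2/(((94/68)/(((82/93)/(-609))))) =-552093700/130435011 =-4.23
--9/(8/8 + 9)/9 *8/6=2/15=0.13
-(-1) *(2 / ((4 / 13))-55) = -97 / 2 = -48.50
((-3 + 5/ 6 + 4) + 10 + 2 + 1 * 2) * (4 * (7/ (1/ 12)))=5320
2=2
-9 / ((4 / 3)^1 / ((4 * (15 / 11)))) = -405 / 11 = -36.82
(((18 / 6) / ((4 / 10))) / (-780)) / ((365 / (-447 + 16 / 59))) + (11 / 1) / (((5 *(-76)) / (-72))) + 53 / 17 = 3771556439 / 723403720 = 5.21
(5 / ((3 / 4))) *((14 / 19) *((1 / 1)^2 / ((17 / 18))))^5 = 6775033466880 / 3515706497843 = 1.93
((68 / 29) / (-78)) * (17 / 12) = -289 / 6786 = -0.04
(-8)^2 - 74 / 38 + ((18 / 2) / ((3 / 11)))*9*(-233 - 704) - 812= -5301740 / 19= -279038.95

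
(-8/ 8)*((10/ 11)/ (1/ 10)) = -100/ 11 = -9.09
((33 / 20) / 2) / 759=1 / 920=0.00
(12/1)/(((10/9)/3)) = 32.40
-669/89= -7.52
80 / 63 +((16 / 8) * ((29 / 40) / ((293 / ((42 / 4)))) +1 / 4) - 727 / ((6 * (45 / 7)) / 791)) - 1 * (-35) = -6588562031 / 443016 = -14872.06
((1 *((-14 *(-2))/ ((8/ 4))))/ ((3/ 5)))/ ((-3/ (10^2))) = -7000/ 9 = -777.78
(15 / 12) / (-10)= -0.12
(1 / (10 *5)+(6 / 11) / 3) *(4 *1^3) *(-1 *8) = -1776 / 275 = -6.46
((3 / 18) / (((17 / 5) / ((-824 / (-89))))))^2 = 4243600 / 20602521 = 0.21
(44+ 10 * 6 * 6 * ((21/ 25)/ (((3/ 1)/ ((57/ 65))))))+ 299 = 140203/ 325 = 431.39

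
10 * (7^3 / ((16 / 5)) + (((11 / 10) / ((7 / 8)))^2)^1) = 2131851 / 1960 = 1087.68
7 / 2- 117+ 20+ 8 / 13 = -2415 / 26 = -92.88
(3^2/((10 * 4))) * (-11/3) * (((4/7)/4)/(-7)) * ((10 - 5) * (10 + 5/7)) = 2475/2744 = 0.90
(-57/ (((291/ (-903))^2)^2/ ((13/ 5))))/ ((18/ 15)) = -2027509676647/ 177058562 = -11451.07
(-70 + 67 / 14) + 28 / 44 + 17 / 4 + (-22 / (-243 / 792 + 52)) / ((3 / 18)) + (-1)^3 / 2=-88803243 / 1401092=-63.38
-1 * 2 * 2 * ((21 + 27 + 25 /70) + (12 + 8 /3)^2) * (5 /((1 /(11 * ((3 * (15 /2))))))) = -1304167.86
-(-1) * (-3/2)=-3/2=-1.50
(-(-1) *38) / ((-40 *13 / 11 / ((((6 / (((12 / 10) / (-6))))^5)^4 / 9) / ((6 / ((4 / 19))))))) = -14205417930000000000000000000 / 13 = -1092724456153846153846154000.00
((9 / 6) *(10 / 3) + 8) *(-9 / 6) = -39 / 2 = -19.50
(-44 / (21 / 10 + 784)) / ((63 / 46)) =-0.04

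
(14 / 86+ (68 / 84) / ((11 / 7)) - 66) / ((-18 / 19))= 880574 / 12771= 68.95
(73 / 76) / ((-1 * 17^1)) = -73 / 1292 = -0.06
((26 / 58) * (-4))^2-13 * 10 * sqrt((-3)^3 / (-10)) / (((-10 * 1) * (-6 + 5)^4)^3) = 39 * sqrt(30) / 1000 + 2704 / 841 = 3.43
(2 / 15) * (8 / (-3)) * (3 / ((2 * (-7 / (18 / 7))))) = 48 / 245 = 0.20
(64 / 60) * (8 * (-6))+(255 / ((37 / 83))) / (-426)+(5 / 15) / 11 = -45523597 / 866910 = -52.51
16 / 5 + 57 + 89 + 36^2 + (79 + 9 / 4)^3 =172103089 / 320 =537822.15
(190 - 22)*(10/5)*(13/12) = 364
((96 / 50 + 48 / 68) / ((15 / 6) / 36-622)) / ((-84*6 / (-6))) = -6696 / 133217525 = -0.00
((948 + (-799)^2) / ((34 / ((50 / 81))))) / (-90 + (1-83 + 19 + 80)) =-15983725 / 100521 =-159.01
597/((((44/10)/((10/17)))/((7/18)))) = 31.04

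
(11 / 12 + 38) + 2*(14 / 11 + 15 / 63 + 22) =85.94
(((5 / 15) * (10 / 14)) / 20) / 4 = 1 / 336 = 0.00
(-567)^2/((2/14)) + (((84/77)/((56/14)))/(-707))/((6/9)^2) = 2250423.00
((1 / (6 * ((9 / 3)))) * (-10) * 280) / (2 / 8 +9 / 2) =-5600 / 171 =-32.75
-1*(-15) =15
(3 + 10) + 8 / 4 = 15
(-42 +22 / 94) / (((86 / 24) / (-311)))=3624.90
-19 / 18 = -1.06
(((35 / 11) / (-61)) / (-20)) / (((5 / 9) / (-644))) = -10143 / 3355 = -3.02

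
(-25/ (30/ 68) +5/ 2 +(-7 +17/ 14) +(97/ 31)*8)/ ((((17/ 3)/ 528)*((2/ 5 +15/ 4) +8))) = -80020160/ 298809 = -267.80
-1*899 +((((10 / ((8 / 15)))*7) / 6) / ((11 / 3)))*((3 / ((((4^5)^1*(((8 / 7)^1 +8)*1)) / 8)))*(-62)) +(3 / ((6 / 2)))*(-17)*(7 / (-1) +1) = -287618831 / 360448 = -797.95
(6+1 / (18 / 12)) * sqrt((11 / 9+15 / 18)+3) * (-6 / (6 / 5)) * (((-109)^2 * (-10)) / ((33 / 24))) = 6476099.11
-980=-980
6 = 6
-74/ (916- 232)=-0.11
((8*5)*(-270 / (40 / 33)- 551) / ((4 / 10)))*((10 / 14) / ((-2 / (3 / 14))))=1160625 / 196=5921.56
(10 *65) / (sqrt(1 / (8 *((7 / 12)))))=650 *sqrt(42) / 3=1404.16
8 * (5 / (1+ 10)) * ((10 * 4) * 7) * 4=44800 / 11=4072.73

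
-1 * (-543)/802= 543/802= 0.68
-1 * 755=-755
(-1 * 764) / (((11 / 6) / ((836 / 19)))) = -18336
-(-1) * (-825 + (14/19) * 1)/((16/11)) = -172271/304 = -566.68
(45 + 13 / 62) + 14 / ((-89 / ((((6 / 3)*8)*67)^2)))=-180725.31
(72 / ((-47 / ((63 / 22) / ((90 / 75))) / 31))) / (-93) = 630 / 517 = 1.22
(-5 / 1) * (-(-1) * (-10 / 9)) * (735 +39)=4300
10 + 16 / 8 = 12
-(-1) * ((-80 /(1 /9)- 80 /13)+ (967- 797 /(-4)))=22885 /52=440.10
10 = 10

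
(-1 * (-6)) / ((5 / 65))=78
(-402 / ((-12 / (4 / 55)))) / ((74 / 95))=3.13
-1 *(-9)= 9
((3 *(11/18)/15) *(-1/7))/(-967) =11/609210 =0.00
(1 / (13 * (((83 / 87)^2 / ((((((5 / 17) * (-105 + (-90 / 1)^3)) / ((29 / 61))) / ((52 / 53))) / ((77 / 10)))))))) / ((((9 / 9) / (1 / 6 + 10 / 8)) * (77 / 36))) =-3342.28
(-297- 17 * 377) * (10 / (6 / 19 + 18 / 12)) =-2548280 / 69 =-36931.59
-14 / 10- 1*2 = -17 / 5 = -3.40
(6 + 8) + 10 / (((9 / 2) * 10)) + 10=24.22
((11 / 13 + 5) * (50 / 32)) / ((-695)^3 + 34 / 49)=-23275 / 855369649732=-0.00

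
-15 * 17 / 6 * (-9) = 765 / 2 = 382.50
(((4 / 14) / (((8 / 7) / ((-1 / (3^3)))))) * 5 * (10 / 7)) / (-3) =25 / 1134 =0.02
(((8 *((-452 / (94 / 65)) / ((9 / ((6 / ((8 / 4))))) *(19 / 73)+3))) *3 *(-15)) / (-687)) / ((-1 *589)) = 10723700 / 145806361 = 0.07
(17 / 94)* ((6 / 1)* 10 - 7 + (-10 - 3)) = 340 / 47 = 7.23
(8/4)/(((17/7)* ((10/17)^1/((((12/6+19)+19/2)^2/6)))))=217.06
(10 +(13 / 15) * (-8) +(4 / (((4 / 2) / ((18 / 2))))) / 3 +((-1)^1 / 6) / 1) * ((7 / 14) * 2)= 89 / 10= 8.90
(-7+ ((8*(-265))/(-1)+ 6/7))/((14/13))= 192361/98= 1962.87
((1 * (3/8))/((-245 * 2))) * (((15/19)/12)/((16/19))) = -0.00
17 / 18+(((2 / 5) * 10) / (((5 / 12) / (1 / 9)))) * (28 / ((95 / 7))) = 26891 / 8550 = 3.15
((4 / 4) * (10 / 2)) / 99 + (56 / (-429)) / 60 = 0.05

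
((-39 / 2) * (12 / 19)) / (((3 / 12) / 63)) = -58968 / 19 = -3103.58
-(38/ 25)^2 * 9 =-20.79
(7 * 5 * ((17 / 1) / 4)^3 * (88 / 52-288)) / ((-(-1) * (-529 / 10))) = 1600041275 / 110032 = 14541.60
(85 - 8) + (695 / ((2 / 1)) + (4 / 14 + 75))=499.79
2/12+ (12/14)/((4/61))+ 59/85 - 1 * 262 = -442801/1785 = -248.07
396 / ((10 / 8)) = 1584 / 5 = 316.80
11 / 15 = 0.73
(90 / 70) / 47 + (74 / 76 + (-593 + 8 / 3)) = -22103497 / 37506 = -589.33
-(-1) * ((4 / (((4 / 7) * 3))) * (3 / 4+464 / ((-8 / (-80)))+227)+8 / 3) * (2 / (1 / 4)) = 90886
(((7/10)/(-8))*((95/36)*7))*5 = -4655/576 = -8.08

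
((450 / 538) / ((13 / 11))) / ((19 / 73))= 2.72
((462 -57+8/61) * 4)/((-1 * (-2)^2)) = -24713/61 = -405.13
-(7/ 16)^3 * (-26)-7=-9877/ 2048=-4.82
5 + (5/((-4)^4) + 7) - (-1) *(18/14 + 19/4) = 32355/1792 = 18.06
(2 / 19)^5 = 32 / 2476099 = 0.00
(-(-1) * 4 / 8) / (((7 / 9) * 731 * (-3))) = -3 / 10234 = -0.00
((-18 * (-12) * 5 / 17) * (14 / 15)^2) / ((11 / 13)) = 61152 / 935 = 65.40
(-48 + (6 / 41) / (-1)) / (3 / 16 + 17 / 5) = -22560 / 1681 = -13.42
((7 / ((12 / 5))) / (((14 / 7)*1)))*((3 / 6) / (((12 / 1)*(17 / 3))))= 35 / 3264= 0.01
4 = 4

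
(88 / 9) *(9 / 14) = 44 / 7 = 6.29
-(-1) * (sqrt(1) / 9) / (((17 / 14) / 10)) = 140 / 153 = 0.92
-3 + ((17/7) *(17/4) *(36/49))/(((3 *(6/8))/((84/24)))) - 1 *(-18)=1313/49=26.80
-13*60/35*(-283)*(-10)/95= -663.88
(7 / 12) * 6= 7 / 2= 3.50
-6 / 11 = -0.55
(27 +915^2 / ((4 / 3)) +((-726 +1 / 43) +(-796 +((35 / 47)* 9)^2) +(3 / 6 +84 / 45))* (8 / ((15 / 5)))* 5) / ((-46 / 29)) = -60321271743409 / 157298472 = -383482.88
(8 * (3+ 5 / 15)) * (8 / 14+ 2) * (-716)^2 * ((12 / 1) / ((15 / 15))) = 2952898560 / 7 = 421842651.43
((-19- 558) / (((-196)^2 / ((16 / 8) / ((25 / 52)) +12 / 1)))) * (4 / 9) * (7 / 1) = -0.76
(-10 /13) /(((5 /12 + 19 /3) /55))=-2200 /351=-6.27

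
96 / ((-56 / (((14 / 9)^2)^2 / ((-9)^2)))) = -21952 / 177147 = -0.12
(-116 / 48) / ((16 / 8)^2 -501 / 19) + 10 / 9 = 18653 / 15300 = 1.22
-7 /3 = -2.33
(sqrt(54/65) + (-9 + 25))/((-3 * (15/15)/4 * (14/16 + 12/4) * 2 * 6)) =-128/279- 8 * sqrt(390)/6045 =-0.48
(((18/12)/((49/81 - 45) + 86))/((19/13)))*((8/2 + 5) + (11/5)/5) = 186381/800375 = 0.23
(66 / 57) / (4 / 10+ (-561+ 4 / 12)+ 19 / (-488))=-161040 / 77927303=-0.00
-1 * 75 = -75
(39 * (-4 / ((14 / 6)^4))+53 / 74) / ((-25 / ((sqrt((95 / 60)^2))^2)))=291619771 / 639626400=0.46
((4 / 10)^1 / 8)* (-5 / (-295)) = 1 / 1180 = 0.00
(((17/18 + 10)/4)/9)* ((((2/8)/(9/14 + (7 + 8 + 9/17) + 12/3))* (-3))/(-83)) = 23443/172144656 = 0.00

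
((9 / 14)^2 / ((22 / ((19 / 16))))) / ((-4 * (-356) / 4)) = 1539 / 24561152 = 0.00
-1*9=-9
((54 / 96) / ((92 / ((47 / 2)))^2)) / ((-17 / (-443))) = 8807283 / 9208832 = 0.96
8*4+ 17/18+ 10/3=653/18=36.28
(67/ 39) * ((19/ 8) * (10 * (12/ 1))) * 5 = 31825/ 13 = 2448.08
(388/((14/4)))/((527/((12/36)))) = 776/11067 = 0.07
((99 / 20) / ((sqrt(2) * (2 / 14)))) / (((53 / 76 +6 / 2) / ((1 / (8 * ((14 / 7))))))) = 13167 * sqrt(2) / 44960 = 0.41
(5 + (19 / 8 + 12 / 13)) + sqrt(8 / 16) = sqrt(2) / 2 + 863 / 104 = 9.01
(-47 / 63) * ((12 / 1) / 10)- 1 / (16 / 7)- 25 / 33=-2.09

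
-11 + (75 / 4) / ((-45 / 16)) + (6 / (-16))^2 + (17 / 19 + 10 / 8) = -56111 / 3648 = -15.38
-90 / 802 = -0.11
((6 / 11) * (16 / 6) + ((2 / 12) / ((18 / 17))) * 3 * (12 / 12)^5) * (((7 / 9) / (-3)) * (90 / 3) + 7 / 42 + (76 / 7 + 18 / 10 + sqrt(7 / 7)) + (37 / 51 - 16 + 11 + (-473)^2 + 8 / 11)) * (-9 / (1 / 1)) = -2873001058157 / 740520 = -3879707.58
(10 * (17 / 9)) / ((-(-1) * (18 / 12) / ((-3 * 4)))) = -1360 / 9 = -151.11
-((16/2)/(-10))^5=1024/3125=0.33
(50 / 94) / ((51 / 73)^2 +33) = 0.02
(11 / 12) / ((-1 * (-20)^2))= -11 / 4800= -0.00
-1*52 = -52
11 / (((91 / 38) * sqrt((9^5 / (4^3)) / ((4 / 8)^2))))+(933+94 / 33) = 227656985 / 243243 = 935.92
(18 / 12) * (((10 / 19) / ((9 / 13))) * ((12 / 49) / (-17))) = -260 / 15827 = -0.02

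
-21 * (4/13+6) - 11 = -143.46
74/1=74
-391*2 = -782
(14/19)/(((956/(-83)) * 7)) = -83/9082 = -0.01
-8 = -8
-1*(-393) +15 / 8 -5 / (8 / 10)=3109 / 8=388.62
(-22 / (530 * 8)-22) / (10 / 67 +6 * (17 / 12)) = -3125617 / 1228540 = -2.54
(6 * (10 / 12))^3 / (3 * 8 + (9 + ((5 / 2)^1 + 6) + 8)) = 250 / 99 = 2.53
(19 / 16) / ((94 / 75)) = 1425 / 1504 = 0.95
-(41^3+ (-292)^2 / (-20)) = -323289 / 5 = -64657.80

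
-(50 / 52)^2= -625 / 676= -0.92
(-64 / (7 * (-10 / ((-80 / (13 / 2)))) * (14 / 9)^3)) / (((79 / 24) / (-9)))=20155392 / 2465827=8.17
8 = 8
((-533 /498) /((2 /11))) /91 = -451 /6972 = -0.06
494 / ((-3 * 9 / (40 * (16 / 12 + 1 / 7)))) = -612560 / 567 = -1080.35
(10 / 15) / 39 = 2 / 117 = 0.02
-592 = -592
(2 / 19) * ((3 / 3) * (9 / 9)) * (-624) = -1248 / 19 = -65.68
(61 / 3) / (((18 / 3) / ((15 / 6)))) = 305 / 36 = 8.47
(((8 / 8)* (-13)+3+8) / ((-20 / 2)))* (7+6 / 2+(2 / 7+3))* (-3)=-279 / 35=-7.97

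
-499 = -499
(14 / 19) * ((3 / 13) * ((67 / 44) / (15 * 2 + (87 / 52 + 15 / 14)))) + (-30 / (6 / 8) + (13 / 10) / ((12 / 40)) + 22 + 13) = -1641016 / 2491071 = -0.66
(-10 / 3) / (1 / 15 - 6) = 50 / 89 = 0.56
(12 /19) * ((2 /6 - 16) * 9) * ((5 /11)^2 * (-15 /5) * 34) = 4314600 /2299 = 1876.73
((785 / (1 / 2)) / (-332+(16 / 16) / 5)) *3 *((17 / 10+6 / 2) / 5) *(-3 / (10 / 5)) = 22137 / 1106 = 20.02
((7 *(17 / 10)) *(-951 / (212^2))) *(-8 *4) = 113169 / 14045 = 8.06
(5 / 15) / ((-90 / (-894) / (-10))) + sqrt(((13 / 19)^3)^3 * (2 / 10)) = -298 / 9 + 28561 * sqrt(1235) / 12380495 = -33.03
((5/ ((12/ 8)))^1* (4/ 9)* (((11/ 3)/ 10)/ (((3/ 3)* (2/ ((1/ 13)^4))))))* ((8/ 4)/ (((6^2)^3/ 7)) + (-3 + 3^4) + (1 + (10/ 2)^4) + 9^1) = 182961581/ 26983975824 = 0.01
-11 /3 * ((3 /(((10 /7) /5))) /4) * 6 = -57.75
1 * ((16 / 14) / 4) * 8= 16 / 7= 2.29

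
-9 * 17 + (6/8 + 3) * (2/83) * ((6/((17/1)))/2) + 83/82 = -8791724/57851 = -151.97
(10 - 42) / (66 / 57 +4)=-304 / 49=-6.20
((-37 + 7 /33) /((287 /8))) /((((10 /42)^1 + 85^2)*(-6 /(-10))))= -4856 /20529069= -0.00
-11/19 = -0.58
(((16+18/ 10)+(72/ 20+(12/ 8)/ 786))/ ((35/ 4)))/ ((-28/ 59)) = -3308307/ 641900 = -5.15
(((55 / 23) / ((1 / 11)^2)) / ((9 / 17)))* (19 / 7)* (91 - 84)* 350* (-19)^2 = 271597537750 / 207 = 1312065399.76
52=52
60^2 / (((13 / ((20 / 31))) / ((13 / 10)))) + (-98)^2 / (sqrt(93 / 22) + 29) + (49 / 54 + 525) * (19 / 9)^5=41157740753123131 / 1819693310634- 9604 * sqrt(2046) / 18409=22594.36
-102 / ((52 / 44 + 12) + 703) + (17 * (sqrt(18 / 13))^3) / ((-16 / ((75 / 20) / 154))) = -187 / 1313 - 6885 * sqrt(26) / 832832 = -0.18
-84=-84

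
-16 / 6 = -8 / 3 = -2.67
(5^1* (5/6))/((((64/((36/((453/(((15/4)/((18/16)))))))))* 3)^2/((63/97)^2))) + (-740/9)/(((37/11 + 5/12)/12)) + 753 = 6741727822071289/13702754546048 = 492.00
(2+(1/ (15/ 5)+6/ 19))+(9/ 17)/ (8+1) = 2624/ 969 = 2.71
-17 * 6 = -102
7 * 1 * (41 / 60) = 287 / 60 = 4.78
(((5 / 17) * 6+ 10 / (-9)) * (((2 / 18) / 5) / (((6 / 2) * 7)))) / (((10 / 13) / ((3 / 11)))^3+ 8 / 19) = 208715 / 6898191048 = 0.00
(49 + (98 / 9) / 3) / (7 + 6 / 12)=2842 / 405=7.02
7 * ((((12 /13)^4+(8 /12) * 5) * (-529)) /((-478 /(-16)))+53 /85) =-868222210793 /1740650145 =-498.79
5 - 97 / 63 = 218 / 63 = 3.46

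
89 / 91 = 0.98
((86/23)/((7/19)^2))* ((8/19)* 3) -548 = -578380/1127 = -513.20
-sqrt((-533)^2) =-533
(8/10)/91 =4/455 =0.01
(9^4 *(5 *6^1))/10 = 19683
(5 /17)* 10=50 /17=2.94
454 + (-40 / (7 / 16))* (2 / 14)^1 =21606 / 49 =440.94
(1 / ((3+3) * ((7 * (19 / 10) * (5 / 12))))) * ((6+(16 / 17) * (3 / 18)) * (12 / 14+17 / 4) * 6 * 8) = 45.39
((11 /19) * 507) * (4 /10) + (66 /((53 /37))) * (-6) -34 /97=-77846656 /488395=-159.39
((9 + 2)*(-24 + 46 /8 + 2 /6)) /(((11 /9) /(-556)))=89655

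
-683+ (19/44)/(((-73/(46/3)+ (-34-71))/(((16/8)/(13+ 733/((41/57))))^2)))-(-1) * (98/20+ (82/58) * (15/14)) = -34144815735041826503/50466393058026330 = -676.59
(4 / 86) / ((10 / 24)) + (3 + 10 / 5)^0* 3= 669 / 215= 3.11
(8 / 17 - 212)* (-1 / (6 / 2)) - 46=1250 / 51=24.51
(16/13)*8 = 128/13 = 9.85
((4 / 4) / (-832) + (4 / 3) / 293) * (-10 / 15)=-2449 / 1096992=-0.00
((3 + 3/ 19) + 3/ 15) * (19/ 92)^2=6061/ 42320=0.14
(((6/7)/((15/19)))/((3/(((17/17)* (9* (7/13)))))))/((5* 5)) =114/1625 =0.07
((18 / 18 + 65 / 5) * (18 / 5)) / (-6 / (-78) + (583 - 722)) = -78 / 215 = -0.36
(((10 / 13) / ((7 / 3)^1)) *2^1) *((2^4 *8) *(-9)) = -69120 / 91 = -759.56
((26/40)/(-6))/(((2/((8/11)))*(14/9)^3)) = -3159/301840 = -0.01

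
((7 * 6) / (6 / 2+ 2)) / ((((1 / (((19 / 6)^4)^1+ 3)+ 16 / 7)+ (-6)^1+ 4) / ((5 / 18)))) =6576241 / 832470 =7.90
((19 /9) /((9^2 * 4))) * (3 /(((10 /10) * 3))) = 19 /2916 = 0.01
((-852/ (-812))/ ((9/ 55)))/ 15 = 781/ 1827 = 0.43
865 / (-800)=-173 / 160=-1.08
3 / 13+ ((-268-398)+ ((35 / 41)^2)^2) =-24437453330 / 36734893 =-665.24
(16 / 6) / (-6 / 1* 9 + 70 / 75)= -10 / 199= -0.05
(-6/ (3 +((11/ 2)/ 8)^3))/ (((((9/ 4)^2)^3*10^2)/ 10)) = -16777216/ 12062824965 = -0.00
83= 83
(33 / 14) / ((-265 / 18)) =-297 / 1855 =-0.16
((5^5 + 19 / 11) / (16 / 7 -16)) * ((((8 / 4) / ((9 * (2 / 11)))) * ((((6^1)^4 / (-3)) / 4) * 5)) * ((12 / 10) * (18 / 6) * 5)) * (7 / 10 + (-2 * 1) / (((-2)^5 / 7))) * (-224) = -690132807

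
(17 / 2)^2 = 289 / 4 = 72.25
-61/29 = -2.10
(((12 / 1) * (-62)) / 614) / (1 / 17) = -6324 / 307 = -20.60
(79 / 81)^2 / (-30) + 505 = 99392909 / 196830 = 504.97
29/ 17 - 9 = -124/ 17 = -7.29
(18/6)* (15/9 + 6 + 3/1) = 32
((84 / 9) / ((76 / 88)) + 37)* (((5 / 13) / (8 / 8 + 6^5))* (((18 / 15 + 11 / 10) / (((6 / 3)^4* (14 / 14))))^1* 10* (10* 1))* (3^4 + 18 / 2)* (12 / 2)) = 70509375 / 3841838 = 18.35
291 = 291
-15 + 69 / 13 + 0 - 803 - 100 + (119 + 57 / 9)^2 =1731103 / 117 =14795.75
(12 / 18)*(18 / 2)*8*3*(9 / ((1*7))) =1296 / 7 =185.14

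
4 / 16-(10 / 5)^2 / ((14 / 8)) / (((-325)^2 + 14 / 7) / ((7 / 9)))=950579 / 3802572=0.25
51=51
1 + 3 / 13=16 / 13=1.23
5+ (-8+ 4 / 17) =-47 / 17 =-2.76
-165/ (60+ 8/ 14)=-1155/ 424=-2.72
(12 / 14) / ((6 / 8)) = 8 / 7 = 1.14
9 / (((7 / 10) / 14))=180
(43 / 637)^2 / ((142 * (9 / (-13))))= -1849 / 39890214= -0.00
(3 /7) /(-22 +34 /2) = -3 /35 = -0.09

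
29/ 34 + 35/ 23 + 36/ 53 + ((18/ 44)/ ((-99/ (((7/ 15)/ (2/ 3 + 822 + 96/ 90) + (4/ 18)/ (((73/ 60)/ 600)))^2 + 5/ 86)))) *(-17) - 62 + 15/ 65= 1790308367218120671120981/ 2280769099319022591136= 784.96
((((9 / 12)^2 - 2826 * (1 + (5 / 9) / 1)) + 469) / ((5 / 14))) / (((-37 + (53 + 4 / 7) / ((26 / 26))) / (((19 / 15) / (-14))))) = 2785153 / 46400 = 60.02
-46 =-46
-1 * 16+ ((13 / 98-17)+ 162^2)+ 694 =2636703 / 98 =26905.13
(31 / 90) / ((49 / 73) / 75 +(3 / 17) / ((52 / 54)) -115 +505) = 2500615 / 2832736899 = 0.00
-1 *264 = -264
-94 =-94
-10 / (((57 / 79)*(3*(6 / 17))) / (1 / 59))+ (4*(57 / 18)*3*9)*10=103506425 / 30267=3419.78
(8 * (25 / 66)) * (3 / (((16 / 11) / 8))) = 50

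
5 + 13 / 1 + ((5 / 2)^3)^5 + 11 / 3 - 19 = 91552996519 / 98304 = 931325.24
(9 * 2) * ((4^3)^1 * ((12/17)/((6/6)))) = 13824/17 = 813.18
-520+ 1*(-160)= -680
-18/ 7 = -2.57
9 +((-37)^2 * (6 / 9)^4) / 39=15.93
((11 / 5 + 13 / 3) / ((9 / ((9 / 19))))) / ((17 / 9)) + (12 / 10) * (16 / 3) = 2126 / 323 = 6.58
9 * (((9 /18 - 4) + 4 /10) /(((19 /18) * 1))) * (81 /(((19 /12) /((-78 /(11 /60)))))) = 2284487712 /3971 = 575292.80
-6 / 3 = -2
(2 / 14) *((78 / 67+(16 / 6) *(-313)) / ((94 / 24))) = -670136 / 22043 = -30.40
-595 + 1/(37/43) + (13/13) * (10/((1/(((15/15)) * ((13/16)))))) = -173371/296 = -585.71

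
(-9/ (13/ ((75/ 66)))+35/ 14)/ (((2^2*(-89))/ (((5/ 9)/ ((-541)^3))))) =1225/ 72547147370412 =0.00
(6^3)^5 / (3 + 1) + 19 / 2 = 235092492307 / 2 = 117546246153.50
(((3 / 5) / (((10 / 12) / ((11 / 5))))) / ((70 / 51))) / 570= 1683 / 831250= 0.00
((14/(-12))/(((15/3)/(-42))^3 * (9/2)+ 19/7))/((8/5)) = -12005/44563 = -0.27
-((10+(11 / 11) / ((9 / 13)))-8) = -31 / 9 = -3.44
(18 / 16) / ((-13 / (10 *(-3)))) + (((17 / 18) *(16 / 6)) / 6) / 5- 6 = -69917 / 21060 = -3.32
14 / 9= 1.56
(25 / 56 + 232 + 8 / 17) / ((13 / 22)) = 2439107 / 6188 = 394.17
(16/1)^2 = 256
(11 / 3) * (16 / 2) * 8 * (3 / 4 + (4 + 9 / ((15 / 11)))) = 39952 / 15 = 2663.47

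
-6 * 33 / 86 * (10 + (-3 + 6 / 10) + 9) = -8217 / 215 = -38.22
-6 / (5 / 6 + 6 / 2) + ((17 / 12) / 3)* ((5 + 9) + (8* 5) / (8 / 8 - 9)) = 247 / 92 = 2.68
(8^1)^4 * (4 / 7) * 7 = 16384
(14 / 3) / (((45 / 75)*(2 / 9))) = 35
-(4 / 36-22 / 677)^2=-229441 / 37124649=-0.01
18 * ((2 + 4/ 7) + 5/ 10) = 55.29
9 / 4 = 2.25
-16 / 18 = -8 / 9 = -0.89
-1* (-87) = 87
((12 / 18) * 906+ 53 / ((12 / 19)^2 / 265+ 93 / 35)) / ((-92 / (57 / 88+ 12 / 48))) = -6.09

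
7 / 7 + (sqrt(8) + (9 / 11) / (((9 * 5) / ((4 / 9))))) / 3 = 2 * sqrt(2) / 3 + 1489 / 1485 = 1.95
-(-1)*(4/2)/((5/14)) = 28/5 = 5.60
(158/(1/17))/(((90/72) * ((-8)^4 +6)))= 5372/10255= 0.52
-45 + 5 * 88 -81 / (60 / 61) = 6253 / 20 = 312.65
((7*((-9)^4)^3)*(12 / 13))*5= 118620405322020 / 13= 9124646563232.31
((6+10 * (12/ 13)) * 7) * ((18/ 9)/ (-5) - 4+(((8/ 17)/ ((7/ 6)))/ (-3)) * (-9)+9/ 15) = -305118/ 1105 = -276.12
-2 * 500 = -1000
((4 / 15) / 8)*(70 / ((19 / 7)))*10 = 490 / 57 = 8.60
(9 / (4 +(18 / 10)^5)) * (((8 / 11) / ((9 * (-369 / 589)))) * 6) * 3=-29450000 / 32268599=-0.91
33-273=-240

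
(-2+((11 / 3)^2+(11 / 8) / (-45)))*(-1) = -4109 / 360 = -11.41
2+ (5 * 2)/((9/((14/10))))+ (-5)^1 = -13/9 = -1.44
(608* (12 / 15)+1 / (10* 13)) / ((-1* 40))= -63233 / 5200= -12.16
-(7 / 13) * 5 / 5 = -7 / 13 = -0.54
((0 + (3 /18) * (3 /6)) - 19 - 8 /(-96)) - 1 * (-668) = 3895 /6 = 649.17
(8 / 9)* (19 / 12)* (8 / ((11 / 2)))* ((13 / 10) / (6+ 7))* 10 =608 / 297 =2.05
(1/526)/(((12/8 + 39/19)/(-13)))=-0.01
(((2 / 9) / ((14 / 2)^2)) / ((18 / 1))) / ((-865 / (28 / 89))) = -4 / 43650495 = -0.00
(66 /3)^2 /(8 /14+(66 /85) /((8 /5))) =230384 /503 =458.02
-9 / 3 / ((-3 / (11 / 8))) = 1.38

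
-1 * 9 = -9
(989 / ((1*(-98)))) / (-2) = 989 / 196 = 5.05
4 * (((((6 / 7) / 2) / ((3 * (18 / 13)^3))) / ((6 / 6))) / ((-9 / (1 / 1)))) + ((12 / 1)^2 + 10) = 14143319 / 91854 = 153.98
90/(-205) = -18/41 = -0.44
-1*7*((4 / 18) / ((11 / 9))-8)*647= 389494 / 11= 35408.55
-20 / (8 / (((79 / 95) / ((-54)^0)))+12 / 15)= -1975 / 1029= -1.92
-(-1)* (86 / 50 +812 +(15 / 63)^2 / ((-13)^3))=19709864186 / 24221925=813.72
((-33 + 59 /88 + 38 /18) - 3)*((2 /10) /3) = -26309 /11880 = -2.21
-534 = -534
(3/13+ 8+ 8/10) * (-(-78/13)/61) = 3522/3965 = 0.89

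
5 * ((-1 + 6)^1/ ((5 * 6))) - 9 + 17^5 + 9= 8519147/ 6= 1419857.83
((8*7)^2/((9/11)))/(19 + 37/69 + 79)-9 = 609835/20397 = 29.90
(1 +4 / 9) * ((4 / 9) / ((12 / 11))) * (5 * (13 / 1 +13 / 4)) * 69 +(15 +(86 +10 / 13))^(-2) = 23098401001 / 7001316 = 3299.15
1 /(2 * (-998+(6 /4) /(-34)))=-34 /67867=-0.00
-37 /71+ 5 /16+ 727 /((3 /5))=4128649 /3408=1211.46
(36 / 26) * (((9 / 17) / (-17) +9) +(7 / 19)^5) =115612304958 / 9302703943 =12.43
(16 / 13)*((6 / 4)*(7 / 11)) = 168 / 143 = 1.17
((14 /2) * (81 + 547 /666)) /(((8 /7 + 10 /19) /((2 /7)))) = 7247569 /73926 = 98.04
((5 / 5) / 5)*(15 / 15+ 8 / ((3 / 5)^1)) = 43 / 15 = 2.87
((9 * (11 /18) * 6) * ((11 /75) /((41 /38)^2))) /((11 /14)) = 222376 /42025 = 5.29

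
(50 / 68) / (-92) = -25 / 3128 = -0.01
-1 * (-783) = 783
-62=-62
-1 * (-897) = 897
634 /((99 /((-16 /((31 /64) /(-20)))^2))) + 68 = 2795124.43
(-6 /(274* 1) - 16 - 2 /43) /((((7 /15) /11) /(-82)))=1280736270 /41237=31057.94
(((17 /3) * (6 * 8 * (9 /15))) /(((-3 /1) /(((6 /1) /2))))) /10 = -16.32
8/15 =0.53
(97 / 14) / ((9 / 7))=97 / 18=5.39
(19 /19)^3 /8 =1 /8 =0.12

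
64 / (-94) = -32 / 47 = -0.68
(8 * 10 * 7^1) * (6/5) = 672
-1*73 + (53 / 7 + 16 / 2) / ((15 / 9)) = -2228 / 35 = -63.66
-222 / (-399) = 74 / 133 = 0.56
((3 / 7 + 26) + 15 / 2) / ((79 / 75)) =35625 / 1106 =32.21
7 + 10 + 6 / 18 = 52 / 3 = 17.33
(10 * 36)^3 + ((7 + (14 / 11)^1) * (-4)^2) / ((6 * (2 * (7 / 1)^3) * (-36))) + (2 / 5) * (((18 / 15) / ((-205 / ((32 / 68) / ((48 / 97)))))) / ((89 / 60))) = 1052986552779559891 / 22569156225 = 46656000.00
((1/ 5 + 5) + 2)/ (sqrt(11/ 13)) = 36 * sqrt(143)/ 55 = 7.83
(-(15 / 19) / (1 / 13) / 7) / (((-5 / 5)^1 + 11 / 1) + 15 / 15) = -195 / 1463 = -0.13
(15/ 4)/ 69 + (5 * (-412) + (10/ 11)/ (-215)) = -2059.95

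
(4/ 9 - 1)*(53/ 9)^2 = -14045/ 729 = -19.27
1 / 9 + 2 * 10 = 181 / 9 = 20.11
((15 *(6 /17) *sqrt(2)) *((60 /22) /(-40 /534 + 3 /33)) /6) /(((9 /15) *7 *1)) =200250 *sqrt(2) /5593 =50.63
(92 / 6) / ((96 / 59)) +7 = 2365 / 144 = 16.42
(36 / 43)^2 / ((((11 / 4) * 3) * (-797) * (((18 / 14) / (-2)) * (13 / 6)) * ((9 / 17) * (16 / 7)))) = 13328 / 210732379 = 0.00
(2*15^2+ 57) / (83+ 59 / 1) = 507 / 142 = 3.57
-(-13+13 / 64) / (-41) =-819 / 2624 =-0.31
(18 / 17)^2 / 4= 81 / 289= 0.28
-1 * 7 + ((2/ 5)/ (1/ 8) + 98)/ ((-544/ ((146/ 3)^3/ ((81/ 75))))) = -492280007/ 24786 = -19861.21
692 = 692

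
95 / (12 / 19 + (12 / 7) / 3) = 2527 / 32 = 78.97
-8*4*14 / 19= -23.58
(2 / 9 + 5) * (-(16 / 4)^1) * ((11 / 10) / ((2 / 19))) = -9823 / 45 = -218.29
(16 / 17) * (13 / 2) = 6.12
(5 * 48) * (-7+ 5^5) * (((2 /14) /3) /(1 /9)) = 2244960 /7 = 320708.57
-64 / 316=-16 / 79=-0.20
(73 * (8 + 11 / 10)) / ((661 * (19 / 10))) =6643 / 12559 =0.53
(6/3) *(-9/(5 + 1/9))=-81/23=-3.52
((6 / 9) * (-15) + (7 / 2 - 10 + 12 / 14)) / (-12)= 73 / 56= 1.30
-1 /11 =-0.09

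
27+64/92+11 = 890/23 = 38.70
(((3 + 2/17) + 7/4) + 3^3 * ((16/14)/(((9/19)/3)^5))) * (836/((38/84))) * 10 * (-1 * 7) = -2074408811860/51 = -40674682585.49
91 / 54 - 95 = -5039 / 54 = -93.31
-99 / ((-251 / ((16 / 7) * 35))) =7920 / 251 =31.55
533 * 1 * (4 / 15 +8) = 66092 / 15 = 4406.13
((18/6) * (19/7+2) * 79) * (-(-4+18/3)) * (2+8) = -156420/7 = -22345.71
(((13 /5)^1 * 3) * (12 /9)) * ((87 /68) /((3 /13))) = 4901 /85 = 57.66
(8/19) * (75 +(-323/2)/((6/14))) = -7244/57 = -127.09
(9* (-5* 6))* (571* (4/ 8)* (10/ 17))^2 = -7615144.46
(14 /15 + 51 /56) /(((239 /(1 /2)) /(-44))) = -17039 /100380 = -0.17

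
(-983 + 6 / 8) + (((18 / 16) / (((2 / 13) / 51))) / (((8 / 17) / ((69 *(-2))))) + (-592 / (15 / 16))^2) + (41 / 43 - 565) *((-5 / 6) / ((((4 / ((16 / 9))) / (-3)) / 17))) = 57327551981 / 206400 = 277749.77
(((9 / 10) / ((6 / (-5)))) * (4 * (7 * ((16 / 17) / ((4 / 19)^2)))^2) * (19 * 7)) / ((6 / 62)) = -26328360667 / 289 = -91101594.00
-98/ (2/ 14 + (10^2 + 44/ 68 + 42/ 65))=-379015/ 392304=-0.97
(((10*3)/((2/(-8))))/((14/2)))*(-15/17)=1800/119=15.13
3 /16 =0.19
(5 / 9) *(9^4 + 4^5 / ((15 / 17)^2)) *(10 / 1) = 3544322 / 81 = 43757.06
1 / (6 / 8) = 4 / 3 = 1.33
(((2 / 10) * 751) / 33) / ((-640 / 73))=-54823 / 105600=-0.52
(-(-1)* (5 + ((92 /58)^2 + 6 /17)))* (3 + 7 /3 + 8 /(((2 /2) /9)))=300008 /493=608.54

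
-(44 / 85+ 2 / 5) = -78 / 85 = -0.92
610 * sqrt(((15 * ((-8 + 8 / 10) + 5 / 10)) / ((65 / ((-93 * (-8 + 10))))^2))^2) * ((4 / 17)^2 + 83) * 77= 3210358106.62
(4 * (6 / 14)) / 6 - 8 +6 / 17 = -876 / 119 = -7.36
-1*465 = -465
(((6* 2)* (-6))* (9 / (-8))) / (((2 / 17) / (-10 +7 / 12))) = -6483.38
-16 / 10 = -1.60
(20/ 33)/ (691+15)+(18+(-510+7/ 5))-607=-63929662/ 58245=-1097.60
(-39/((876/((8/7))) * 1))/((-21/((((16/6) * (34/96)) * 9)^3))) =63869/42924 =1.49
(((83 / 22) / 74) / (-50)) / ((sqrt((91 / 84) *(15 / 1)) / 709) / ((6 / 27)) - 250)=529623 *sqrt(65) / 10229558242857250 + 166890092 / 40918232971429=0.00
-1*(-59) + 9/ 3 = 62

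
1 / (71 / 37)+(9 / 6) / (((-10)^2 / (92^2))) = 226279 / 1775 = 127.48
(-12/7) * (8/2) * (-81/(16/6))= 1458/7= 208.29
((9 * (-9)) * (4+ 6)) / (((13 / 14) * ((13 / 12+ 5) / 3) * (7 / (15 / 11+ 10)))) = -7290000 / 10439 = -698.34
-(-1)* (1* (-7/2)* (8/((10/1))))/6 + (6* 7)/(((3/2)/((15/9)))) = 231/5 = 46.20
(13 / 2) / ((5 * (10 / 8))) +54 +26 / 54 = 55.52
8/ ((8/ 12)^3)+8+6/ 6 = 36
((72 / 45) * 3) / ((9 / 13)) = 104 / 15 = 6.93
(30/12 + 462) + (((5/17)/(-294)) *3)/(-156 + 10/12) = 720460897/1551046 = 464.50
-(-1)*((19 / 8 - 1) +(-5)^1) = -29 / 8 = -3.62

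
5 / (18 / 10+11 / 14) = 350 / 181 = 1.93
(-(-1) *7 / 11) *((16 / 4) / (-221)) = -28 / 2431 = -0.01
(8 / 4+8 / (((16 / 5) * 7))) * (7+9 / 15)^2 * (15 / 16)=35739 / 280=127.64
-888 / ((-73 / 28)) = 24864 / 73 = 340.60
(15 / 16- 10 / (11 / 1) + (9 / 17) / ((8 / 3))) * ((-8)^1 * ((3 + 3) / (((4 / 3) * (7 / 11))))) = -873 / 68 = -12.84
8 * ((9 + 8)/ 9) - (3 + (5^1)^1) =64/ 9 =7.11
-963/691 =-1.39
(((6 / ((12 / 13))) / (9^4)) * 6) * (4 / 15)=52 / 32805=0.00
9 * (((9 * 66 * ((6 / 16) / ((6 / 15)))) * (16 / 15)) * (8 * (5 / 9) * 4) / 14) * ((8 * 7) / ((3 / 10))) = 1267200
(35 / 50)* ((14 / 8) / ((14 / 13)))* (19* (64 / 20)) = 1729 / 25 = 69.16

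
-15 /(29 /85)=-1275 /29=-43.97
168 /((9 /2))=112 /3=37.33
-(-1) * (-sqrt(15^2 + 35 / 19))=-sqrt(81890) / 19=-15.06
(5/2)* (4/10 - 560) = -1399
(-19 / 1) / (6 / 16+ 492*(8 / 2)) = -152 / 15747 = -0.01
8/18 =4/9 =0.44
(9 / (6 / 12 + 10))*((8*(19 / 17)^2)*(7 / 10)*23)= 199272 / 1445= 137.90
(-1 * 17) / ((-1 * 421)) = 17 / 421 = 0.04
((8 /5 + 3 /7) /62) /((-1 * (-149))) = 71 /323330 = 0.00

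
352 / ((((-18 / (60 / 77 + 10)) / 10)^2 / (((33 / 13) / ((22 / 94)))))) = 25902640000 / 189189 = 136914.09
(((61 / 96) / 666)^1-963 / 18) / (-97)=3420515 / 6201792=0.55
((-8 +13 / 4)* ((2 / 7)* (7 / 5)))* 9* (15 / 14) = -18.32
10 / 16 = 5 / 8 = 0.62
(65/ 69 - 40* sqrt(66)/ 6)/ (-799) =-65/ 55131+20* sqrt(66)/ 2397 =0.07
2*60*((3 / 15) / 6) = 4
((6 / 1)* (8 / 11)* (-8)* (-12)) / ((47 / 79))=364032 / 517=704.12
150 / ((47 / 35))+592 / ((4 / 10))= 1591.70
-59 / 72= -0.82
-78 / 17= -4.59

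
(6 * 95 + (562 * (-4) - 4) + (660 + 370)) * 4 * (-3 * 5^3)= 978000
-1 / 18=-0.06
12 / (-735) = -4 / 245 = -0.02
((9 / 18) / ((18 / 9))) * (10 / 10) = 1 / 4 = 0.25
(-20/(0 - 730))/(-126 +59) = -2/4891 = -0.00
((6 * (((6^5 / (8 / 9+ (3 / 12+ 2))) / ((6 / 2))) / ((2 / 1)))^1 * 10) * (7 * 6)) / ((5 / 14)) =329204736 / 113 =2913316.25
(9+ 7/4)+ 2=51/4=12.75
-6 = -6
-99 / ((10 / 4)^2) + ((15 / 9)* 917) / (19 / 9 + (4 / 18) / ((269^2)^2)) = 587057429327293 / 829051434175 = 708.11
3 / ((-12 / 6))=-3 / 2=-1.50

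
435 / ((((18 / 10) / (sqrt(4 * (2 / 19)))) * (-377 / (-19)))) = 50 * sqrt(38) / 39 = 7.90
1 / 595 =0.00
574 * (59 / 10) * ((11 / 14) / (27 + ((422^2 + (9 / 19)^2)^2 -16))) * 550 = 190724131895 / 4132999018877556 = 0.00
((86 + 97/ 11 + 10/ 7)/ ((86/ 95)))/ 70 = 140809/ 92708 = 1.52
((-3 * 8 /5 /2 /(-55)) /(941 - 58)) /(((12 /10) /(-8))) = -16 /48565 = -0.00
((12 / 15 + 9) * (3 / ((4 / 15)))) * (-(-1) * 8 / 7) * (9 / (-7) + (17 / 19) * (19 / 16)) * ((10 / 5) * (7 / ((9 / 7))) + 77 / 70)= -5395 / 16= -337.19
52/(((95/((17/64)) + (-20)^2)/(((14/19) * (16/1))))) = 1768/2185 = 0.81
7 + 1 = 8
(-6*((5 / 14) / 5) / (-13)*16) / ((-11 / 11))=-0.53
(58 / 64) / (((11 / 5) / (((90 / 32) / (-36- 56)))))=-6525 / 518144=-0.01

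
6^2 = 36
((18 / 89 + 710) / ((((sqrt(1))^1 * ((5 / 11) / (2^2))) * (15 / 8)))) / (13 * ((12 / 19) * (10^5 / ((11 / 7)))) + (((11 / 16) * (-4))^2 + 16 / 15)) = 0.01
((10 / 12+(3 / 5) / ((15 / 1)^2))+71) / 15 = 17959 / 3750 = 4.79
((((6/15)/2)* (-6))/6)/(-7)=1/35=0.03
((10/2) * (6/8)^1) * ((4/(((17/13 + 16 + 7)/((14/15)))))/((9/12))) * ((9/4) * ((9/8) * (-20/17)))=-12285/5372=-2.29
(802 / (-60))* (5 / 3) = -401 / 18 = -22.28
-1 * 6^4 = -1296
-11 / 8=-1.38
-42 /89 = -0.47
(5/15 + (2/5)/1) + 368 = 5531/15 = 368.73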